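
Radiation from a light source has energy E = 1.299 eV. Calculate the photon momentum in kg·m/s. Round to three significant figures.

In SI units: E = 1.299 eV = 2.0812 × 10^-19 J.
Since p = E/c for a photon, p = 6.942 × 10^-28 kg·m/s.
So p ≈ 6.94 × 10^-28 kg·m/s.

6.94 × 10^-28 kg·m/s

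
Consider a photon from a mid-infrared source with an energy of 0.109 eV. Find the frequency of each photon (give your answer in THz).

Convert to SI: E = 0.109 eV = 1.7464e-20 J.
The photon relation is f = E/h, giving f = 2.636e13 Hz.
Converting to THz: f = 26.36 THz ≈ 26.4 THz.

26.4 THz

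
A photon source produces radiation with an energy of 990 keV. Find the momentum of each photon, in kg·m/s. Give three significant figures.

Take c = 2.99792458·10^8 m/s, 1 eV = 1.602176634·10^-19 J.
In SI units: E = 990 keV = 1.5862·10^-13 J.
Since p = E/c for a photon, p = 5.291·10^-22 kg·m/s.
So p ≈ 5.29·10^-22 kg·m/s.

5.29·10^-22 kg·m/s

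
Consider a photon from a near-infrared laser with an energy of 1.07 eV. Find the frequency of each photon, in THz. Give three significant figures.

259 THz

(h = 6.62607015 × 10^-34 J·s, 1 eV = 1.602176634 × 10^-19 J.)
Convert to SI: E = 1.07 eV = 1.7143 × 10^-19 J.
Since f = E/h for a photon, f = 2.587 × 10^14 Hz.
Converting to THz: f = 258.7 THz ≈ 259 THz.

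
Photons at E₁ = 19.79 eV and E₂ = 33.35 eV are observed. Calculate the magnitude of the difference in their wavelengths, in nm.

25.5 nm

Using λ = hc/E: λ₁ = 6.2650e-8 m, λ₂ = 3.7177e-8 m.
|Δλ| = |6.2650e-8 − 3.7177e-8| = 2.55e-8 m = 25.5 nm.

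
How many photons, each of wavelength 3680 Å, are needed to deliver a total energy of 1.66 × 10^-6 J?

Per-photon energy: E = 5.398 × 10^-19 J (from wavelength = 3680 Å).
N = E_total / E_photon = 1.66 × 10^-6 J / 5.398 × 10^-19 J = 3.08 × 10^12.

3.08 × 10^12 photons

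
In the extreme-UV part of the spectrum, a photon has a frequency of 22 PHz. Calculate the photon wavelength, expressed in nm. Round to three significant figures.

(c = 2.99792458 × 10^8 m/s.)
First convert: f = 22 PHz = 2.2 × 10^16 Hz.
Apply λ = c/f: λ = 1.363 × 10^-8 m.
Converting to nm: λ = 13.63 nm ≈ 13.6 nm.

13.6 nm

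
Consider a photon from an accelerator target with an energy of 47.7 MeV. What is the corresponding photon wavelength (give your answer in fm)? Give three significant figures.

26.0 fm

Use h = 6.62607015e-34 J·s, c = 2.99792458e8 m/s, 1 eV = 1.602176634e-19 J.
First convert: E = 47.7 MeV = 7.6424e-12 J.
The photon relation is λ = hc/E, giving λ = 2.599e-14 m.
Converting to fm: λ = 25.99 fm ≈ 26.0 fm.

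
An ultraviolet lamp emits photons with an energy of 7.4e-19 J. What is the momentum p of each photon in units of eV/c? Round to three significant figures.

Use c = 2.99792458e8 m/s, 1 eV = 1.602176634e-19 J.
The photon relation is p = E/c, giving p = 2.468e-27 kg·m/s.
Converting to eV/c: p = 4.619 eV/c ≈ 4.62 eV/c.

4.62 eV/c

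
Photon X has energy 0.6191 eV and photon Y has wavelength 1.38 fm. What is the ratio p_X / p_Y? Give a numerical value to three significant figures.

6.89e-10

p_X = 3.309e-28 kg·m/s (from energy = 0.6191 eV, via p = E/c).
p_Y = 4.802e-19 kg·m/s (from wavelength = 1.38 fm, via p = h/λ).
Ratio = 3.309e-28 / 4.802e-19 = 6.89e-10.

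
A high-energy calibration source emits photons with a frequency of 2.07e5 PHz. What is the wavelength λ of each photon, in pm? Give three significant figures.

1.45 pm

In SI units: f = 2.07e5 PHz = 2.07e20 Hz.
Since λ = c/f for a photon, λ = 1.448e-12 m.
Converting to pm: λ = 1.448 pm ≈ 1.45 pm.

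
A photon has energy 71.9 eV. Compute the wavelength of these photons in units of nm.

Use h = 6.62607015e-34 J·s, c = 2.99792458e8 m/s, 1 eV = 1.602176634e-19 J.
First convert: E = 71.9 eV = 1.1520e-17 J.
Since λ = hc/E for a photon, λ = 1.724e-8 m.
Converting to nm: λ = 17.24 nm ≈ 17.2 nm.

17.2 nm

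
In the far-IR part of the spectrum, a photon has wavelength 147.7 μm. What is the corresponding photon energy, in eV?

Take h = 6.62607015·10^-34 J·s, c = 2.99792458·10^8 m/s, 1 eV = 1.602176634·10^-19 J.
First convert: λ = 147.7 μm = 1.477·10^-4 m.
For a photon E = hc/λ, so E = 1.345·10^-21 J.
Converting to eV: E = 0.008394 eV ≈ 8.39·10^-3 eV.

8.39·10^-3 eV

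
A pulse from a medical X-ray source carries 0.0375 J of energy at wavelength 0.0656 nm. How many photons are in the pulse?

1.24e13 photons

Per-photon energy: E = 3.028e-15 J (from wavelength = 0.0656 nm).
N = E_total / E_photon = 0.0375 J / 3.028e-15 J = 1.24e13.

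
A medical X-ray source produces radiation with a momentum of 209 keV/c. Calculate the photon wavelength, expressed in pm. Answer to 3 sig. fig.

Take h = 6.62607015 × 10^-34 J·s, c = 2.99792458 × 10^8 m/s, 1 eV = 1.602176634 × 10^-19 J.
Convert to SI: p = 209 keV/c = 1.1170 × 10^-22 kg·m/s.
Since λ = h/p for a photon, λ = 5.932 × 10^-12 m.
Converting to pm: λ = 5.932 pm ≈ 5.93 pm.

5.93 pm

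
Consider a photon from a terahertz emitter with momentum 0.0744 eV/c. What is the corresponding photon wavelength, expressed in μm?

(h = 6.62607015 × 10^-34 J·s, c = 2.99792458 × 10^8 m/s, 1 eV = 1.602176634 × 10^-19 J.)
Convert to SI: p = 0.0744 eV/c = 3.9761 × 10^-29 kg·m/s.
Apply λ = h/p: λ = 1.666 × 10^-5 m.
Converting to μm: λ = 16.66 μm ≈ 16.7 μm.

16.7 μm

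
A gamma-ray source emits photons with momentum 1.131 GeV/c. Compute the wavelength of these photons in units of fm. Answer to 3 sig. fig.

1.10 fm

Take h = 6.62607015·10^-34 J·s, c = 2.99792458·10^8 m/s, 1 eV = 1.602176634·10^-19 J.
Convert to SI: p = 1.131 GeV/c = 6.0444·10^-19 kg·m/s.
Apply λ = h/p: λ = 1.096·10^-15 m.
Converting to fm: λ = 1.096 fm ≈ 1.10 fm.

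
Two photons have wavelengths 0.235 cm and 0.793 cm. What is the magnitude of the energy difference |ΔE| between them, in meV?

Using E = hc/λ: E₁ = 8.453·10^-23 J, E₂ = 2.505·10^-23 J.
|ΔE| = |8.453·10^-23 − 2.505·10^-23| = 5.95·10^-23 J = 0.371 meV.

0.371 meV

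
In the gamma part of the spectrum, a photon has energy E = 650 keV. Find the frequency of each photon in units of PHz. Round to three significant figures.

First convert: E = 650 keV = 1.0414 × 10^-13 J.
Since f = E/h for a photon, f = 1.572 × 10^20 Hz.
Converting to PHz: f = 157200 PHz ≈ 1.57 × 10^5 PHz.

1.57 × 10^5 PHz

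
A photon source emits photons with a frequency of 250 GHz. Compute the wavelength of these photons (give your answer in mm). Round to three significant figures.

(c = 2.99792458e8 m/s.)
In SI units: f = 250 GHz = 2.5e11 Hz.
Apply λ = c/f: λ = 0.001199 m.
Converting to mm: λ = 1.199 mm ≈ 1.20 mm.

1.20 mm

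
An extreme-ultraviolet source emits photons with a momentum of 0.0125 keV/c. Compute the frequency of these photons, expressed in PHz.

(h = 6.62607015 × 10^-34 J·s, c = 2.99792458 × 10^8 m/s, 1 eV = 1.602176634 × 10^-19 J.)
First convert: p = 0.0125 keV/c = 6.6804 × 10^-27 kg·m/s.
For a photon f = pc/h, so f = 3.022 × 10^15 Hz.
Converting to PHz: f = 3.022 PHz ≈ 3.02 PHz.

3.02 PHz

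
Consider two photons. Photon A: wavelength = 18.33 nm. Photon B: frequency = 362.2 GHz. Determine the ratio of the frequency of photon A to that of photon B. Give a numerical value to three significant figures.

f_A = 1.636e16 Hz (from wavelength = 18.33 nm, via f = c/λ).
f_B = 3.622e11 Hz (from frequency = 362.2 GHz, via f given directly).
Ratio = 1.636e16 / 3.622e11 = 4.52e4.

4.52e4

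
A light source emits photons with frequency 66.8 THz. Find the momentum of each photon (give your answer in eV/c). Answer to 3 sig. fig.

First convert: f = 66.8 THz = 6.68 × 10^13 Hz.
For a photon p = hf/c, so p = 1.476 × 10^-28 kg·m/s.
Converting to eV/c: p = 0.2763 eV/c ≈ 0.276 eV/c.

0.276 eV/c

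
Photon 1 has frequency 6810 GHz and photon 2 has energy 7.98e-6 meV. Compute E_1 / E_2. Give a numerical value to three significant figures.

E_1 = 4.512e-21 J (from frequency = 6810 GHz, via E = hf).
E_2 = 1.279e-27 J (from energy = 7.98e-6 meV, via E given directly).
Ratio = 4.512e-21 / 1.279e-27 = 3.53e6.

3.53e6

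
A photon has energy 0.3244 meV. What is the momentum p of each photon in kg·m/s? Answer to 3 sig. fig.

1.73 × 10^-31 kg·m/s

(c = 2.99792458 × 10^8 m/s, 1 eV = 1.602176634 × 10^-19 J.)
In SI units: E = 0.3244 meV = 5.1975 × 10^-23 J.
Apply p = E/c: p = 1.734 × 10^-31 kg·m/s.
So p ≈ 1.73 × 10^-31 kg·m/s.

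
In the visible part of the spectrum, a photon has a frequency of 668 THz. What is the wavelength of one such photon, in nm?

In SI units: f = 668 THz = 6.68·10^14 Hz.
The photon relation is λ = c/f, giving λ = 4.488·10^-7 m.
Converting to nm: λ = 448.8 nm ≈ 449 nm.

449 nm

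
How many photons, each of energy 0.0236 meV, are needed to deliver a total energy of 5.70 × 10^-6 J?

Per-photon energy: E = 3.781 × 10^-24 J (from energy = 0.0236 meV).
N = E_total / E_photon = 5.70 × 10^-6 J / 3.781 × 10^-24 J = 1.51 × 10^18.

1.51 × 10^18 photons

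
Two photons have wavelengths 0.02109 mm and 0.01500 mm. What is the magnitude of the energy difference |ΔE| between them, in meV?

23.9 meV

Using E = hc/λ: E₁ = 9.4189 × 10^-21 J, E₂ = 1.3243 × 10^-20 J.
|ΔE| = |9.4189 × 10^-21 − 1.3243 × 10^-20| = 3.82 × 10^-21 J = 23.9 meV.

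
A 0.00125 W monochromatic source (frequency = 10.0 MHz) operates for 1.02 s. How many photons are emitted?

Total energy: E_total = P·t = 0.00125 × 1.02 = 0.001275 J.
Per-photon energy: E = 6.626e-27 J.
N = E_total / E_photon = 1.92e23.

1.92e23 photons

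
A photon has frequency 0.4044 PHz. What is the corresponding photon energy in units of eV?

First convert: f = 0.4044 PHz = 4.044e14 Hz.
Apply E = hf: E = 2.680e-19 J.
Converting to eV: E = 1.672 eV ≈ 1.67 eV.

1.67 eV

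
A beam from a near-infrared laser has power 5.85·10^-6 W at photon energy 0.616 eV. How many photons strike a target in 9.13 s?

Total energy: E_total = P·t = 5.85·10^-6 × 9.13 = 5.341·10^-5 J.
Per-photon energy: E = 9.869·10^-20 J.
N = E_total / E_photon = 5.41·10^14.

5.41·10^14 photons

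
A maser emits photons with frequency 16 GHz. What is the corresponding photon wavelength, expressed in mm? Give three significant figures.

18.7 mm

(c = 2.99792458e8 m/s.)
First convert: f = 16 GHz = 1.6e10 Hz.
The photon relation is λ = c/f, giving λ = 0.01874 m.
Converting to mm: λ = 18.74 mm ≈ 18.7 mm.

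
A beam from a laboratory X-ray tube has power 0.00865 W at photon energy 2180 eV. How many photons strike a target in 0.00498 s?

1.23e11 photons

Total energy: E_total = P·t = 0.00865 × 0.00498 = 4.308e-5 J.
Per-photon energy: E = 3.493e-16 J.
N = E_total / E_photon = 1.23e11.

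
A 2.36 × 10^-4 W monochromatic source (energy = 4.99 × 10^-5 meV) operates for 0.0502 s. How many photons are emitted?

1.48 × 10^21 photons

Total energy: E_total = P·t = 2.36 × 10^-4 × 0.0502 = 1.185 × 10^-5 J.
Per-photon energy: E = 7.995 × 10^-27 J.
N = E_total / E_photon = 1.48 × 10^21.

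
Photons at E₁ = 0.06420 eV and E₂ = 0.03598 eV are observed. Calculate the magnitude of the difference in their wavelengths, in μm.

Using λ = hc/E: λ₁ = 1.9312·10^-5 m, λ₂ = 3.4459·10^-5 m.
|Δλ| = |1.9312·10^-5 − 3.4459·10^-5| = 1.51·10^-5 m = 15.1 μm.

15.1 μm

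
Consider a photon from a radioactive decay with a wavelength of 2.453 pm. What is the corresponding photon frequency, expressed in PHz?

In SI units: λ = 2.453 pm = 2.453 × 10^-12 m.
Apply f = c/λ: f = 1.222 × 10^20 Hz.
Converting to PHz: f = 122200 PHz ≈ 1.22 × 10^5 PHz.

1.22 × 10^5 PHz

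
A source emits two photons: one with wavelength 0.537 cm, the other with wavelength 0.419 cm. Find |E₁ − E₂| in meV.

Using E = hc/λ: E₁ = 3.699e-23 J, E₂ = 4.741e-23 J.
|ΔE| = |3.699e-23 − 4.741e-23| = 1.04e-23 J = 0.0650 meV.

0.0650 meV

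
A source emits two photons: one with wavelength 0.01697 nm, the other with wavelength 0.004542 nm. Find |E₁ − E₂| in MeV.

0.200 MeV

Using E = hc/λ: E₁ = 1.1706e-14 J, E₂ = 4.3735e-14 J.
|ΔE| = |1.1706e-14 − 4.3735e-14| = 3.20e-14 J = 0.200 MeV.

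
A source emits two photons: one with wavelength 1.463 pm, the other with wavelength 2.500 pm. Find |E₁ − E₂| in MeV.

0.352 MeV

Using E = hc/λ: E₁ = 1.3578 × 10^-13 J, E₂ = 7.9458 × 10^-14 J.
|ΔE| = |1.3578 × 10^-13 − 7.9458 × 10^-14| = 5.63 × 10^-14 J = 0.352 MeV.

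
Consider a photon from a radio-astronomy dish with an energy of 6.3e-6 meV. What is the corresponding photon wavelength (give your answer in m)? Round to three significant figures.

197 m

Use h = 6.62607015e-34 J·s, c = 2.99792458e8 m/s, 1 eV = 1.602176634e-19 J.
Convert to SI: E = 6.3e-6 meV = 1.0094e-27 J.
Since λ = hc/E for a photon, λ = 196.8 m.
So λ ≈ 197 m.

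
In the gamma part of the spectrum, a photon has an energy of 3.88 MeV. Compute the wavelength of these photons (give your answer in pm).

0.320 pm

Take h = 6.62607015e-34 J·s, c = 2.99792458e8 m/s, 1 eV = 1.602176634e-19 J.
Convert to SI: E = 3.88 MeV = 6.2164e-13 J.
Apply λ = hc/E: λ = 3.195e-13 m.
Converting to pm: λ = 0.3195 pm ≈ 0.320 pm.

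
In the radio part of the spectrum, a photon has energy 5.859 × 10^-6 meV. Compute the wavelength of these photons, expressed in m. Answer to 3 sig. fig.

212 m

Take h = 6.62607015 × 10^-34 J·s, c = 2.99792458 × 10^8 m/s, 1 eV = 1.602176634 × 10^-19 J.
First convert: E = 5.859 × 10^-6 meV = 9.3872 × 10^-28 J.
Since λ = hc/E for a photon, λ = 211.6 m.
So λ ≈ 212 m.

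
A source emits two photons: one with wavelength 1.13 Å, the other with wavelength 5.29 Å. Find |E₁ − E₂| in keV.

Using E = hc/λ: E₁ = 1.758e-15 J, E₂ = 3.755e-16 J.
|ΔE| = |1.758e-15 − 3.755e-16| = 1.38e-15 J = 8.63 keV.

8.63 keV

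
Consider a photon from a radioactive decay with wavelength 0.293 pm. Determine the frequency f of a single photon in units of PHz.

1.02e6 PHz

Take c = 2.99792458e8 m/s.
First convert: λ = 0.293 pm = 2.93e-13 m.
Since f = c/λ for a photon, f = 1.023e21 Hz.
Converting to PHz: f = 1.023e6 PHz ≈ 1.02e6 PHz.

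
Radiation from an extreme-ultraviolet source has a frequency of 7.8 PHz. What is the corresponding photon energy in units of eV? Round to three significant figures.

32.3 eV

Take h = 6.62607015e-34 J·s, 1 eV = 1.602176634e-19 J.
First convert: f = 7.8 PHz = 7.8e15 Hz.
Apply E = hf: E = 5.168e-18 J.
Converting to eV: E = 32.26 eV ≈ 32.3 eV.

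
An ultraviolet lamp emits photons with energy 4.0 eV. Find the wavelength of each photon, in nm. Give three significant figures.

310 nm

In SI units: E = 4.0 eV = 6.4087e-19 J.
The photon relation is λ = hc/E, giving λ = 3.100e-7 m.
Converting to nm: λ = 310.0 nm ≈ 310 nm.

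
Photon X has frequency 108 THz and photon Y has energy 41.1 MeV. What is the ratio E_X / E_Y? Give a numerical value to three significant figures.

E_X = 7.156 × 10^-20 J (from frequency = 108 THz, via E = hf).
E_Y = 6.585 × 10^-12 J (from energy = 41.1 MeV, via E given directly).
Ratio = 7.156 × 10^-20 / 6.585 × 10^-12 = 1.09 × 10^-8.

1.09 × 10^-8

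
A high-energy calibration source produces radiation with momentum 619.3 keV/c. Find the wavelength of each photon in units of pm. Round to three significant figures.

2.00 pm

First convert: p = 619.3 keV/c = 3.3097 × 10^-22 kg·m/s.
The photon relation is λ = h/p, giving λ = 2.002 × 10^-12 m.
Converting to pm: λ = 2.002 pm ≈ 2.00 pm.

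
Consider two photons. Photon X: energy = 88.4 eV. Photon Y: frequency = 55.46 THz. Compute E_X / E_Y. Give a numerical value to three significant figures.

E_X = 1.416 × 10^-17 J (from energy = 88.4 eV, via E given directly).
E_Y = 3.675 × 10^-20 J (from frequency = 55.46 THz, via E = hf).
Ratio = 1.416 × 10^-17 / 3.675 × 10^-20 = 385.

385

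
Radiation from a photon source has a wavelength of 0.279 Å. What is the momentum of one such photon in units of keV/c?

44.4 keV/c

Take h = 6.62607015 × 10^-34 J·s, c = 2.99792458 × 10^8 m/s, 1 eV = 1.602176634 × 10^-19 J.
Convert to SI: λ = 0.279 Å = 2.79 × 10^-11 m.
The photon relation is p = h/λ, giving p = 2.375 × 10^-23 kg·m/s.
Converting to keV/c: p = 44.44 keV/c ≈ 44.4 keV/c.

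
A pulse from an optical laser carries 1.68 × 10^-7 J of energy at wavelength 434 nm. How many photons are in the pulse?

3.67 × 10^11 photons

Per-photon energy: E = 4.577 × 10^-19 J (from wavelength = 434 nm).
N = E_total / E_photon = 1.68 × 10^-7 J / 4.577 × 10^-19 J = 3.67 × 10^11.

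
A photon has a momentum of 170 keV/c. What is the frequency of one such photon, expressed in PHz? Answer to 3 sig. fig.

Take h = 6.62607015e-34 J·s, c = 2.99792458e8 m/s, 1 eV = 1.602176634e-19 J.
In SI units: p = 170 keV/c = 9.0853e-23 kg·m/s.
Apply f = pc/h: f = 4.111e19 Hz.
Converting to PHz: f = 41110 PHz ≈ 4.11e4 PHz.

4.11e4 PHz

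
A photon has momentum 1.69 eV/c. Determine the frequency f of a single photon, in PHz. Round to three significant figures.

0.409 PHz

Use h = 6.62607015 × 10^-34 J·s, c = 2.99792458 × 10^8 m/s, 1 eV = 1.602176634 × 10^-19 J.
Convert to SI: p = 1.69 eV/c = 9.0318 × 10^-28 kg·m/s.
For a photon f = pc/h, so f = 4.086 × 10^14 Hz.
Converting to PHz: f = 0.4086 PHz ≈ 0.409 PHz.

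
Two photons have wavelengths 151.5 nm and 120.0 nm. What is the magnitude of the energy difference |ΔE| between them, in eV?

2.15 eV

Using E = hc/λ: E₁ = 1.3112 × 10^-18 J, E₂ = 1.6554 × 10^-18 J.
|ΔE| = |1.3112 × 10^-18 − 1.6554 × 10^-18| = 3.44 × 10^-19 J = 2.15 eV.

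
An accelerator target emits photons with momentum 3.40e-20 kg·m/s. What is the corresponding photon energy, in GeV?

0.0636 GeV

(c = 2.99792458e8 m/s, 1 eV = 1.602176634e-19 J.)
For a photon E = pc, so E = 1.019e-11 J.
Converting to GeV: E = 0.06362 GeV ≈ 0.0636 GeV.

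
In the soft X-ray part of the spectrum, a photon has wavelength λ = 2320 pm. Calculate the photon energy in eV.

First convert: λ = 2320 pm = 2.32 × 10^-9 m.
Since E = hc/λ for a photon, E = 8.562 × 10^-17 J.
Converting to eV: E = 534.4 eV ≈ 534 eV.

534 eV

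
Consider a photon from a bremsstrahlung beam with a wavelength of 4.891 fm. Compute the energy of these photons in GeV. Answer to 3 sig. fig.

(h = 6.62607015e-34 J·s, c = 2.99792458e8 m/s, 1 eV = 1.602176634e-19 J.)
First convert: λ = 4.891 fm = 4.891e-15 m.
Apply E = hc/λ: E = 4.061e-11 J.
Converting to GeV: E = 0.2535 GeV ≈ 0.253 GeV.

0.253 GeV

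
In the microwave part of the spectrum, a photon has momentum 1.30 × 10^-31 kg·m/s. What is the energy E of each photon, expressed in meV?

0.243 meV

(c = 2.99792458 × 10^8 m/s, 1 eV = 1.602176634 × 10^-19 J.)
Apply E = pc: E = 3.897 × 10^-23 J.
Converting to meV: E = 0.2433 meV ≈ 0.243 meV.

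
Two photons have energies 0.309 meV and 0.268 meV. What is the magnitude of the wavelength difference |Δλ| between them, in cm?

0.0614 cm

Using λ = hc/E: λ₁ = 0.004012 m, λ₂ = 0.004626 m.
|Δλ| = |0.004012 − 0.004626| = 6.14e-4 m = 0.0614 cm.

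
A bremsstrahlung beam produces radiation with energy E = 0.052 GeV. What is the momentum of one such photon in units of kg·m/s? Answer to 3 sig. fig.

Take c = 2.99792458·10^8 m/s, 1 eV = 1.602176634·10^-19 J.
First convert: E = 0.052 GeV = 8.3313·10^-12 J.
For a photon p = E/c, so p = 2.779·10^-20 kg·m/s.
So p ≈ 2.78·10^-20 kg·m/s.

2.78·10^-20 kg·m/s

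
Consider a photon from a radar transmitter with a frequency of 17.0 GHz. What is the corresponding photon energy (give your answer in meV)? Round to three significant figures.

0.0703 meV

In SI units: f = 17.0 GHz = 1.70 × 10^10 Hz.
The photon relation is E = hf, giving E = 1.126 × 10^-23 J.
Converting to meV: E = 0.07031 meV ≈ 0.0703 meV.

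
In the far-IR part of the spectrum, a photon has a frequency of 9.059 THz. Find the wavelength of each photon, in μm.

(c = 2.99792458·10^8 m/s.)
First convert: f = 9.059 THz = 9.059·10^12 Hz.
The photon relation is λ = c/f, giving λ = 3.309·10^-5 m.
Converting to μm: λ = 33.09 μm ≈ 33.1 μm.

33.1 μm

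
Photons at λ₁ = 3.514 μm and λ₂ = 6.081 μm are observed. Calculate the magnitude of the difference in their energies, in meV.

Using E = hc/λ: E₁ = 5.6529·10^-20 J, E₂ = 3.2666·10^-20 J.
|ΔE| = |5.6529·10^-20 − 3.2666·10^-20| = 2.39·10^-20 J = 149 meV.

149 meV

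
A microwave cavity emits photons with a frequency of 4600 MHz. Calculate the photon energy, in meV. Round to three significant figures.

First convert: f = 4600 MHz = 4.60e9 Hz.
Since E = hf for a photon, E = 3.048e-24 J.
Converting to meV: E = 0.01902 meV ≈ 0.0190 meV.

0.0190 meV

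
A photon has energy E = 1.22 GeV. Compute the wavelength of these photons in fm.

(h = 6.62607015·10^-34 J·s, c = 2.99792458·10^8 m/s, 1 eV = 1.602176634·10^-19 J.)
In SI units: E = 1.22 GeV = 1.9547·10^-10 J.
The photon relation is λ = hc/E, giving λ = 1.016·10^-15 m.
Converting to fm: λ = 1.016 fm ≈ 1.02 fm.

1.02 fm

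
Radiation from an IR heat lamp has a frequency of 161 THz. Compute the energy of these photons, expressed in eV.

0.666 eV

(h = 6.62607015e-34 J·s, 1 eV = 1.602176634e-19 J.)
Convert to SI: f = 161 THz = 1.61e14 Hz.
The photon relation is E = hf, giving E = 1.067e-19 J.
Converting to eV: E = 0.6658 eV ≈ 0.666 eV.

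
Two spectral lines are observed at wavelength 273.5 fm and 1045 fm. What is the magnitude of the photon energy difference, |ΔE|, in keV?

3350 keV

Using E = hc/λ: E₁ = 7.2631e-13 J, E₂ = 1.9009e-13 J.
|ΔE| = |7.2631e-13 − 1.9009e-13| = 5.36e-13 J = 3350 keV.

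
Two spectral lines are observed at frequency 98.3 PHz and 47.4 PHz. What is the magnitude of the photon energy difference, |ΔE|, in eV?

Using E = hf: E₁ = 6.513e-17 J, E₂ = 3.141e-17 J.
|ΔE| = |6.513e-17 − 3.141e-17| = 3.37e-17 J = 211 eV.

211 eV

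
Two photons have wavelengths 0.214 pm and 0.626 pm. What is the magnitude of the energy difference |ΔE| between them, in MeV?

3.81 MeV

Using E = hc/λ: E₁ = 9.282·10^-13 J, E₂ = 3.173·10^-13 J.
|ΔE| = |9.282·10^-13 − 3.173·10^-13| = 6.11·10^-13 J = 3.81 MeV.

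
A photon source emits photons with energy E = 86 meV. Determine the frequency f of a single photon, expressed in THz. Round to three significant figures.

20.8 THz

In SI units: E = 86 meV = 1.3779e-20 J.
Apply f = E/h: f = 2.079e13 Hz.
Converting to THz: f = 20.79 THz ≈ 20.8 THz.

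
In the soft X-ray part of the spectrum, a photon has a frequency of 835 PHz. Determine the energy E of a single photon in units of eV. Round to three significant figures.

3450 eV

Convert to SI: f = 835 PHz = 8.35 × 10^17 Hz.
Since E = hf for a photon, E = 5.533 × 10^-16 J.
Converting to eV: E = 3453 eV ≈ 3450 eV.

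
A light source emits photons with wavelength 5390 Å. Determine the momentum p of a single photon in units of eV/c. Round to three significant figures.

2.30 eV/c

Take h = 6.62607015 × 10^-34 J·s, c = 2.99792458 × 10^8 m/s, 1 eV = 1.602176634 × 10^-19 J.
In SI units: λ = 5390 Å = 5.39 × 10^-7 m.
Since p = h/λ for a photon, p = 1.229 × 10^-27 kg·m/s.
Converting to eV/c: p = 2.300 eV/c ≈ 2.30 eV/c.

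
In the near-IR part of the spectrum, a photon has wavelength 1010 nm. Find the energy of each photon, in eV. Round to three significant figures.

1.23 eV

(h = 6.62607015e-34 J·s, c = 2.99792458e8 m/s, 1 eV = 1.602176634e-19 J.)
Convert to SI: λ = 1010 nm = 1.01e-6 m.
Since E = hc/λ for a photon, E = 1.967e-19 J.
Converting to eV: E = 1.228 eV ≈ 1.23 eV.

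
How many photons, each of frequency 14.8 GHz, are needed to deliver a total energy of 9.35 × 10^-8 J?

Per-photon energy: E = 9.807 × 10^-24 J (from frequency = 14.8 GHz).
N = E_total / E_photon = 9.35 × 10^-8 J / 9.807 × 10^-24 J = 9.53 × 10^15.

9.53 × 10^15 photons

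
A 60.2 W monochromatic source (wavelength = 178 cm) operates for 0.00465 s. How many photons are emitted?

Total energy: E_total = P·t = 60.2 × 0.00465 = 0.2799 J.
Per-photon energy: E = 1.116 × 10^-25 J.
N = E_total / E_photon = 2.51 × 10^24.

2.51 × 10^24 photons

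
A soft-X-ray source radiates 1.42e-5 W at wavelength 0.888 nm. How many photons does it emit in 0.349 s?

Total energy: E_total = P·t = 1.42e-5 × 0.349 = 4.956e-6 J.
Per-photon energy: E = 2.237e-16 J.
N = E_total / E_photon = 2.22e10.

2.22e10 photons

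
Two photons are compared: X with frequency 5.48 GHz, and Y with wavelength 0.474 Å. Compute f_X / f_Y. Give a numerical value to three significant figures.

f_X = 5.480e9 Hz (from frequency = 5.48 GHz, via f given directly).
f_Y = 6.325e18 Hz (from wavelength = 0.474 Å, via f = c/λ).
Ratio = 5.480e9 / 6.325e18 = 8.66e-10.

8.66e-10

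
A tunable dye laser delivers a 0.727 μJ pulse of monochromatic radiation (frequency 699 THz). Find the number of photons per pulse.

1.57e12 photons

Per-photon energy: E = 4.632e-19 J (from frequency = 699 THz).
N = E_total / E_photon = 7.27e-7 J / 4.632e-19 J = 1.57e12.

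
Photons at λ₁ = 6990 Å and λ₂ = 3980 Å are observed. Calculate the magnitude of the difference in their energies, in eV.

Using E = hc/λ: E₁ = 2.842 × 10^-19 J, E₂ = 4.991 × 10^-19 J.
|ΔE| = |2.842 × 10^-19 − 4.991 × 10^-19| = 2.15 × 10^-19 J = 1.34 eV.

1.34 eV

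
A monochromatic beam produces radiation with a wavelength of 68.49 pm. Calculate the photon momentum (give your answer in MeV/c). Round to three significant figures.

Use h = 6.62607015e-34 J·s, c = 2.99792458e8 m/s, 1 eV = 1.602176634e-19 J.
First convert: λ = 68.49 pm = 6.849e-11 m.
Since p = h/λ for a photon, p = 9.675e-24 kg·m/s.
Converting to MeV/c: p = 0.01810 MeV/c ≈ 0.0181 MeV/c.

0.0181 MeV/c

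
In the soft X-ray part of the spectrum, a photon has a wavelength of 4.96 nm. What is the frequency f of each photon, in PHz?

In SI units: λ = 4.96 nm = 4.96 × 10^-9 m.
Since f = c/λ for a photon, f = 6.044 × 10^16 Hz.
Converting to PHz: f = 60.44 PHz ≈ 60.4 PHz.

60.4 PHz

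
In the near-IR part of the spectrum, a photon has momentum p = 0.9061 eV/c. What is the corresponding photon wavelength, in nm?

Convert to SI: p = 0.9061 eV/c = 4.8425 × 10^-28 kg·m/s.
For a photon λ = h/p, so λ = 1.368 × 10^-6 m.
Converting to nm: λ = 1368 nm ≈ 1370 nm.

1370 nm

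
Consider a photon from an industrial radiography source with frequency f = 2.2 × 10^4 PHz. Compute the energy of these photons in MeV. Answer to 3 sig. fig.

Use h = 6.62607015 × 10^-34 J·s, 1 eV = 1.602176634 × 10^-19 J.
First convert: f = 2.2 × 10^4 PHz = 2.2 × 10^19 Hz.
For a photon E = hf, so E = 1.458 × 10^-14 J.
Converting to MeV: E = 0.09098 MeV ≈ 0.0910 MeV.

0.0910 MeV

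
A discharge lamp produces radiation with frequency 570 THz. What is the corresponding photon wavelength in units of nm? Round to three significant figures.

Take c = 2.99792458e8 m/s.
First convert: f = 570 THz = 5.7e14 Hz.
Apply λ = c/f: λ = 5.260e-7 m.
Converting to nm: λ = 526.0 nm ≈ 526 nm.

526 nm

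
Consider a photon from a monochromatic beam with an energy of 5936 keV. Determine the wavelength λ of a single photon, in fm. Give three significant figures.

209 fm

Convert to SI: E = 5936 keV = 9.5105e-13 J.
For a photon λ = hc/E, so λ = 2.089e-13 m.
Converting to fm: λ = 208.9 fm ≈ 209 fm.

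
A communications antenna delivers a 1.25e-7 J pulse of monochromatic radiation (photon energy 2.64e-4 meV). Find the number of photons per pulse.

2.96e18 photons

Per-photon energy: E = 4.230e-26 J (from energy = 2.64e-4 meV).
N = E_total / E_photon = 1.25e-7 J / 4.230e-26 J = 2.96e18.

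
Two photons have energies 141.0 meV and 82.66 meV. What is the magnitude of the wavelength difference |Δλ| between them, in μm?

Using λ = hc/E: λ₁ = 8.7932e-6 m, λ₂ = 1.4999e-5 m.
|Δλ| = |8.7932e-6 − 1.4999e-5| = 6.21e-6 m = 6.21 μm.

6.21 μm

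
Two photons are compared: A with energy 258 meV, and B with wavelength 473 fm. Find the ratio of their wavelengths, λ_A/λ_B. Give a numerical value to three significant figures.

λ_A = 4.806 × 10^-6 m (from energy = 258 meV, via λ = hc/E).
λ_B = 4.730 × 10^-13 m (from wavelength = 473 fm, via λ given directly).
Ratio = 4.806 × 10^-6 / 4.730 × 10^-13 = 1.02 × 10^7.

1.02 × 10^7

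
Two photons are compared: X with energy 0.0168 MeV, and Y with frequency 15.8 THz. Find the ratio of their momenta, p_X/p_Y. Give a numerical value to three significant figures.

2.57 × 10^5

p_X = 8.978 × 10^-24 kg·m/s (from energy = 0.0168 MeV, via p = E/c).
p_Y = 3.492 × 10^-29 kg·m/s (from frequency = 15.8 THz, via p = hf/c).
Ratio = 8.978 × 10^-24 / 3.492 × 10^-29 = 2.57 × 10^5.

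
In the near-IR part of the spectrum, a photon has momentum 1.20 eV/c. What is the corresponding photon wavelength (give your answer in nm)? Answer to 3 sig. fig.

1030 nm

Use h = 6.62607015·10^-34 J·s, c = 2.99792458·10^8 m/s, 1 eV = 1.602176634·10^-19 J.
Convert to SI: p = 1.20 eV/c = 6.4131·10^-28 kg·m/s.
Since λ = h/p for a photon, λ = 1.033·10^-6 m.
Converting to nm: λ = 1033 nm ≈ 1030 nm.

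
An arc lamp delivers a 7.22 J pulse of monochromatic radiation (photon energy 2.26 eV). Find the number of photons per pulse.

1.99 × 10^19 photons

Per-photon energy: E = 3.621 × 10^-19 J (from energy = 2.26 eV).
N = E_total / E_photon = 7.22 J / 3.621 × 10^-19 J = 1.99 × 10^19.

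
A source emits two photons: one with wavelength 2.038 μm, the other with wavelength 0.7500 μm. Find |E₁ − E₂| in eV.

1.04 eV

Using E = hc/λ: E₁ = 9.7470 × 10^-20 J, E₂ = 2.6486 × 10^-19 J.
|ΔE| = |9.7470 × 10^-20 − 2.6486 × 10^-19| = 1.67 × 10^-19 J = 1.04 eV.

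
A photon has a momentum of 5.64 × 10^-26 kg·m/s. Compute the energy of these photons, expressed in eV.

(c = 2.99792458 × 10^8 m/s, 1 eV = 1.602176634 × 10^-19 J.)
The photon relation is E = pc, giving E = 1.691 × 10^-17 J.
Converting to eV: E = 105.5 eV ≈ 106 eV.

106 eV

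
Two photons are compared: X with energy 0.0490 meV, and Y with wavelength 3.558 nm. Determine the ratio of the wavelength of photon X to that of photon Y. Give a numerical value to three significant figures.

7.11e6

λ_X = 0.02530 m (from energy = 0.0490 meV, via λ = hc/E).
λ_Y = 3.558e-9 m (from wavelength = 3.558 nm, via λ given directly).
Ratio = 0.02530 / 3.558e-9 = 7.11e6.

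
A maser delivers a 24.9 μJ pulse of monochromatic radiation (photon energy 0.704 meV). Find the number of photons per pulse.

2.21 × 10^17 photons

Per-photon energy: E = 1.128 × 10^-22 J (from energy = 0.704 meV).
N = E_total / E_photon = 2.49 × 10^-5 J / 1.128 × 10^-22 J = 2.21 × 10^17.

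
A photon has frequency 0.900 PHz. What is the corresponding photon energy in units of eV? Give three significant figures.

3.72 eV

Use h = 6.62607015e-34 J·s, 1 eV = 1.602176634e-19 J.
Convert to SI: f = 0.900 PHz = 9.00e14 Hz.
For a photon E = hf, so E = 5.963e-19 J.
Converting to eV: E = 3.722 eV ≈ 3.72 eV.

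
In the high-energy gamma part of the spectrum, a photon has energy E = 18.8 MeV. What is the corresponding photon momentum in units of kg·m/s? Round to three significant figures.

Convert to SI: E = 18.8 MeV = 3.0121e-12 J.
For a photon p = E/c, so p = 1.005e-20 kg·m/s.
So p ≈ 1.00e-20 kg·m/s.

1.00e-20 kg·m/s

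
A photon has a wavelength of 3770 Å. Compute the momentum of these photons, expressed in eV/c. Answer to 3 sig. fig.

Convert to SI: λ = 3770 Å = 3.77 × 10^-7 m.
For a photon p = h/λ, so p = 1.758 × 10^-27 kg·m/s.
Converting to eV/c: p = 3.289 eV/c ≈ 3.29 eV/c.

3.29 eV/c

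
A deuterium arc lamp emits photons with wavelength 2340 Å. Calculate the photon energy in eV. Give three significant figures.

Convert to SI: λ = 2340 Å = 2.34e-7 m.
Since E = hc/λ for a photon, E = 8.489e-19 J.
Converting to eV: E = 5.298 eV ≈ 5.30 eV.

5.30 eV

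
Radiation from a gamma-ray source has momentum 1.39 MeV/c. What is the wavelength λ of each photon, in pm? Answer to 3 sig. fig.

0.892 pm

First convert: p = 1.39 MeV/c = 7.4286e-22 kg·m/s.
The photon relation is λ = h/p, giving λ = 8.920e-13 m.
Converting to pm: λ = 0.8920 pm ≈ 0.892 pm.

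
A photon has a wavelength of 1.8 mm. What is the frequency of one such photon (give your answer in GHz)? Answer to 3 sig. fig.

Take c = 2.99792458e8 m/s.
In SI units: λ = 1.8 mm = 0.0018 m.
The photon relation is f = c/λ, giving f = 1.666e11 Hz.
Converting to GHz: f = 166.6 GHz ≈ 167 GHz.

167 GHz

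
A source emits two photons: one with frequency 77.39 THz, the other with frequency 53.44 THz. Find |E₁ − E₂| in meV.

99.0 meV

Using E = hf: E₁ = 5.1279e-20 J, E₂ = 3.5410e-20 J.
|ΔE| = |5.1279e-20 − 3.5410e-20| = 1.59e-20 J = 99.0 meV.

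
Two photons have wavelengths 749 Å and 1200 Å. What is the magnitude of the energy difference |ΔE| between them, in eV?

6.22 eV

Using E = hc/λ: E₁ = 2.652e-18 J, E₂ = 1.655e-18 J.
|ΔE| = |2.652e-18 − 1.655e-18| = 9.97e-19 J = 6.22 eV.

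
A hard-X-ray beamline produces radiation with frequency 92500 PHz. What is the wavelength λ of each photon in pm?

Convert to SI: f = 92500 PHz = 9.250·10^19 Hz.
Apply λ = c/f: λ = 3.241·10^-12 m.
Converting to pm: λ = 3.241 pm ≈ 3.24 pm.

3.24 pm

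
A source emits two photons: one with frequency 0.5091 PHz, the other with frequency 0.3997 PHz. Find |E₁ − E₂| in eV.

Using E = hf: E₁ = 3.3733e-19 J, E₂ = 2.6484e-19 J.
|ΔE| = |3.3733e-19 − 2.6484e-19| = 7.25e-20 J = 0.452 eV.

0.452 eV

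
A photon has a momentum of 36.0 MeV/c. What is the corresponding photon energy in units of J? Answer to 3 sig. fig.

5.77 × 10^-12 J

Convert to SI: p = 36.0 MeV/c = 1.9239 × 10^-20 kg·m/s.
The photon relation is E = pc, giving E = 5.768 × 10^-12 J.
So E ≈ 5.77 × 10^-12 J.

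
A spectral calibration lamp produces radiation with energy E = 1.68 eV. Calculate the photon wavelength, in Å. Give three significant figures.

Convert to SI: E = 1.68 eV = 2.6917e-19 J.
For a photon λ = hc/E, so λ = 7.380e-7 m.
Converting to Å: λ = 7380 Å ≈ 7380 Å.

7380 Å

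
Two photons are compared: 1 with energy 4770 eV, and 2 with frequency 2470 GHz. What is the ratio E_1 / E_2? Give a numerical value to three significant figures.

E_1 = 7.642e-16 J (from energy = 4770 eV, via E given directly).
E_2 = 1.637e-21 J (from frequency = 2470 GHz, via E = hf).
Ratio = 7.642e-16 / 1.637e-21 = 4.67e5.

4.67e5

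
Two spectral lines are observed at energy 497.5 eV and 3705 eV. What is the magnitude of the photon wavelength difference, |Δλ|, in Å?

Using λ = hc/E: λ₁ = 2.4921e-9 m, λ₂ = 3.3464e-10 m.
|Δλ| = |2.4921e-9 − 3.3464e-10| = 2.16e-9 m = 21.6 Å.

21.6 Å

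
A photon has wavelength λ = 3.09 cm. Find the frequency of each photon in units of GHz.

9.70 GHz

Use c = 2.99792458e8 m/s.
Convert to SI: λ = 3.09 cm = 0.0309 m.
Apply f = c/λ: f = 9.702e9 Hz.
Converting to GHz: f = 9.702 GHz ≈ 9.70 GHz.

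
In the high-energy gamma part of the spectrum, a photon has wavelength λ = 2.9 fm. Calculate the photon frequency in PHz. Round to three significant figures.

1.03e8 PHz

In SI units: λ = 2.9 fm = 2.9e-15 m.
For a photon f = c/λ, so f = 1.034e23 Hz.
Converting to PHz: f = 1.034e8 PHz ≈ 1.03e8 PHz.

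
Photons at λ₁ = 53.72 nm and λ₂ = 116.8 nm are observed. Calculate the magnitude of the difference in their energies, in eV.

Using E = hc/λ: E₁ = 3.6978·10^-18 J, E₂ = 1.7007·10^-18 J.
|ΔE| = |3.6978·10^-18 − 1.7007·10^-18| = 2.00·10^-18 J = 12.5 eV.

12.5 eV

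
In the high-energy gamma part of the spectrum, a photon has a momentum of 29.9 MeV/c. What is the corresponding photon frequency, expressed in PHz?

First convert: p = 29.9 MeV/c = 1.5979 × 10^-20 kg·m/s.
Since f = pc/h for a photon, f = 7.230 × 10^21 Hz.
Converting to PHz: f = 7.230 × 10^6 PHz ≈ 7.23 × 10^6 PHz.

7.23 × 10^6 PHz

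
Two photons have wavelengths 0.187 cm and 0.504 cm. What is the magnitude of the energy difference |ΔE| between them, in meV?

0.417 meV

Using E = hc/λ: E₁ = 1.062 × 10^-22 J, E₂ = 3.941 × 10^-23 J.
|ΔE| = |1.062 × 10^-22 − 3.941 × 10^-23| = 6.68 × 10^-23 J = 0.417 meV.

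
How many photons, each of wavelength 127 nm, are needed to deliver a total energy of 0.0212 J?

Per-photon energy: E = 1.564 × 10^-18 J (from wavelength = 127 nm).
N = E_total / E_photon = 0.0212 J / 1.564 × 10^-18 J = 1.36 × 10^16.

1.36 × 10^16 photons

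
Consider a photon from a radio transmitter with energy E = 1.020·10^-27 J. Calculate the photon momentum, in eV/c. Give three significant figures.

6.37·10^-9 eV/c

For a photon p = E/c, so p = 3.402·10^-36 kg·m/s.
Converting to eV/c: p = 6.366·10^-9 eV/c ≈ 6.37·10^-9 eV/c.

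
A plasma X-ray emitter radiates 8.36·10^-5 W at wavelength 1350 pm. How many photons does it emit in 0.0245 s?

Total energy: E_total = P·t = 8.36·10^-5 × 0.0245 = 2.048·10^-6 J.
Per-photon energy: E = 1.471·10^-16 J.
N = E_total / E_photon = 1.39·10^10.

1.39·10^10 photons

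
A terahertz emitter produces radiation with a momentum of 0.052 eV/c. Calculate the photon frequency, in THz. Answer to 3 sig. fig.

Convert to SI: p = 0.052 eV/c = 2.7790e-29 kg·m/s.
The photon relation is f = pc/h, giving f = 1.257e13 Hz.
Converting to THz: f = 12.57 THz ≈ 12.6 THz.

12.6 THz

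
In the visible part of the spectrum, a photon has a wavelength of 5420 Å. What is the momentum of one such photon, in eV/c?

(h = 6.62607015e-34 J·s, c = 2.99792458e8 m/s, 1 eV = 1.602176634e-19 J.)
In SI units: λ = 5420 Å = 5.42e-7 m.
Apply p = h/λ: p = 1.223e-27 kg·m/s.
Converting to eV/c: p = 2.288 eV/c ≈ 2.29 eV/c.

2.29 eV/c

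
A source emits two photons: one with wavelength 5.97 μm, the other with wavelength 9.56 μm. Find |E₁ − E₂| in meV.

Using E = hc/λ: E₁ = 3.327 × 10^-20 J, E₂ = 2.078 × 10^-20 J.
|ΔE| = |3.327 × 10^-20 − 2.078 × 10^-20| = 1.25 × 10^-20 J = 78.0 meV.

78.0 meV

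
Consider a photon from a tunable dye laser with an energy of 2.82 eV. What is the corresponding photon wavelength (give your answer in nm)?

440 nm

(h = 6.62607015 × 10^-34 J·s, c = 2.99792458 × 10^8 m/s, 1 eV = 1.602176634 × 10^-19 J.)
In SI units: E = 2.82 eV = 4.5181 × 10^-19 J.
Since λ = hc/E for a photon, λ = 4.397 × 10^-7 m.
Converting to nm: λ = 439.7 nm ≈ 440 nm.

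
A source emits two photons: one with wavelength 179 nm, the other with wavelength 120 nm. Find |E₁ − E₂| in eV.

3.41 eV

Using E = hc/λ: E₁ = 1.110 × 10^-18 J, E₂ = 1.655 × 10^-18 J.
|ΔE| = |1.110 × 10^-18 − 1.655 × 10^-18| = 5.46 × 10^-19 J = 3.41 eV.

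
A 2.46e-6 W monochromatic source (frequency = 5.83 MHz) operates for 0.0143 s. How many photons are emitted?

Total energy: E_total = P·t = 2.46e-6 × 0.0143 = 3.518e-8 J.
Per-photon energy: E = 3.863e-27 J.
N = E_total / E_photon = 9.11e18.

9.11e18 photons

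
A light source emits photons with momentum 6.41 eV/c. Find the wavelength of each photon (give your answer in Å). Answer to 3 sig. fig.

Use h = 6.62607015 × 10^-34 J·s, c = 2.99792458 × 10^8 m/s, 1 eV = 1.602176634 × 10^-19 J.
In SI units: p = 6.41 eV/c = 3.4257 × 10^-27 kg·m/s.
Since λ = h/p for a photon, λ = 1.934 × 10^-7 m.
Converting to Å: λ = 1934 Å ≈ 1930 Å.

1930 Å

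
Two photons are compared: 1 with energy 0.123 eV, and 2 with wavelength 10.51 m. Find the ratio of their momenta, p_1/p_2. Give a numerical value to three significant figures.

1.04 × 10^6

p_1 = 6.573 × 10^-29 kg·m/s (from energy = 0.123 eV, via p = E/c).
p_2 = 6.305 × 10^-35 kg·m/s (from wavelength = 10.51 m, via p = h/λ).
Ratio = 6.573 × 10^-29 / 6.305 × 10^-35 = 1.04 × 10^6.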